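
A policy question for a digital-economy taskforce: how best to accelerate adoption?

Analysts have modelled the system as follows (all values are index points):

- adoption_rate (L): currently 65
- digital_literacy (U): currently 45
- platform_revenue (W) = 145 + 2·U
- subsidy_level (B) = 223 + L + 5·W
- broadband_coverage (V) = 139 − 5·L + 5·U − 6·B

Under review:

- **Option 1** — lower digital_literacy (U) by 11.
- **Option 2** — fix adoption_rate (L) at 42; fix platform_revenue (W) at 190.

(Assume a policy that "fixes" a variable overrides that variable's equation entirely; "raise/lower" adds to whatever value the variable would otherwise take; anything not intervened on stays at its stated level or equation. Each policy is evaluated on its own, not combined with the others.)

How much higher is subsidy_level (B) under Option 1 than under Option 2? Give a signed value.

138

Option 1 (U − 11):
  L = 65
  U = 45 − 11 = 34
  W = 145 + 2·34 = 213
  B = 223 + 65 + 5·213 = 1353
Option 2 (L := 42, W := 190):
  L = 42
  U = 45
  W = 190
  B = 223 + 42 + 5·190 = 1215
B: 1353 − 1215 = 138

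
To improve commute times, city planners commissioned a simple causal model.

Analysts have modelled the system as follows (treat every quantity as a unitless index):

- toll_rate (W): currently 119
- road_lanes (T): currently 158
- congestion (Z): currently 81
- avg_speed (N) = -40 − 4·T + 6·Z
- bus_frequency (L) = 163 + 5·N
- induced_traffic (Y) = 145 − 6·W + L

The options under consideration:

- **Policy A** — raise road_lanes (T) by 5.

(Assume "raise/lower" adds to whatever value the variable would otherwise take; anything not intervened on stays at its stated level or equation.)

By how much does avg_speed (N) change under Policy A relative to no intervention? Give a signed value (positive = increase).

-20

Baseline:
  T = 158
  Z = 81
  N = -40 − 4·158 + 6·81 = -186
Policy A (T + 5):
  T = 158 + 5 = 163
  Z = 81
  N = -40 − 4·163 + 6·81 = -206
Change in N: -206 − (-186) = -20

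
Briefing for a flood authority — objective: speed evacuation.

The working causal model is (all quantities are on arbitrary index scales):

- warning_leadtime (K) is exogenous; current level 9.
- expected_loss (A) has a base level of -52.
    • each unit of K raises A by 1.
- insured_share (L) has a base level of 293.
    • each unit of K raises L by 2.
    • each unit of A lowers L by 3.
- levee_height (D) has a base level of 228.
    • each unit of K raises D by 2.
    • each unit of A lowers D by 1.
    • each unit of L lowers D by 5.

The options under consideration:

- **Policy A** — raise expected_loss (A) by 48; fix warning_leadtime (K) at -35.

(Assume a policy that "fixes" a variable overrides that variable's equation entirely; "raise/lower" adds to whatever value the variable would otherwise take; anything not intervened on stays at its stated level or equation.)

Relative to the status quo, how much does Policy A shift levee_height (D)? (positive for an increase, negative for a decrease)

Baseline:
  K = 9
  A = -52 + 9 = -43
  L = 293 + 2·9 − 3·(-43) = 440
  D = 228 + 2·9 − (-43) − 5·440 = -1911
Policy A (A + 48, K := -35):
  K = -35
  A = -52 + (-35) (+48 from intervention) = -39
  L = 293 + 2·(-35) − 3·(-39) = 340
  D = 228 + 2·(-35) − (-39) − 5·340 = -1503
Change in D: -1503 − (-1911) = 408

408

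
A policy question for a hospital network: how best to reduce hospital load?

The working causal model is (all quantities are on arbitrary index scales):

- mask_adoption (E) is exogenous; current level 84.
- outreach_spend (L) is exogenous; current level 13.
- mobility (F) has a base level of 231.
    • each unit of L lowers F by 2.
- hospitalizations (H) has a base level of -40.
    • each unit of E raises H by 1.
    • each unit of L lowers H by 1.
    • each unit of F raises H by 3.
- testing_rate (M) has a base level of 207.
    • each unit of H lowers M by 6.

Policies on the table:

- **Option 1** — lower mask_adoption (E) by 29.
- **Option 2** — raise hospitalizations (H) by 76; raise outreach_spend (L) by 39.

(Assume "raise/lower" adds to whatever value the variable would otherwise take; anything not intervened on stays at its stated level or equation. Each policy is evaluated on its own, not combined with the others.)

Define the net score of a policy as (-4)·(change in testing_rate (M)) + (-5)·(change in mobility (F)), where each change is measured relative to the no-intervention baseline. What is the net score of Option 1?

-696

Baseline:
  E = 84
  L = 13
  F = 231 − 2·13 = 205
  H = -40 + 84 − 13 + 3·205 = 646
  M = 207 − 6·646 = -3669
Option 1 (E − 29):
  E = 84 − 29 = 55
  L = 13
  F = 231 − 2·13 = 205
  H = -40 + 55 − 13 + 3·205 = 617
  M = 207 − 6·617 = -3495
ΔM = -3495 − (-3669) = 174; ΔF = 205 − 205 = 0
Score = (-4)·174 + (-5)·0 = -696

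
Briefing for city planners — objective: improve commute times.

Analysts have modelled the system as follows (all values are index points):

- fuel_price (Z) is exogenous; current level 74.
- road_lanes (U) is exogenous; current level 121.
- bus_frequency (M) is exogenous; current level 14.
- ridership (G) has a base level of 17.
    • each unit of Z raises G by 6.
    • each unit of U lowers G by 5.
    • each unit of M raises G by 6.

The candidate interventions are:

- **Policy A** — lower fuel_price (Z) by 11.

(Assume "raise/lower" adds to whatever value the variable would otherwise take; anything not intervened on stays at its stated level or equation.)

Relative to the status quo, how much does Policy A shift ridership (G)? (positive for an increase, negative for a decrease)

-66

Baseline:
  Z = 74
  U = 121
  M = 14
  G = 17 + 6·74 − 5·121 + 6·14 = -60
Policy A (Z − 11):
  Z = 74 − 11 = 63
  U = 121
  M = 14
  G = 17 + 6·63 − 5·121 + 6·14 = -126
Change in G: -126 − (-60) = -66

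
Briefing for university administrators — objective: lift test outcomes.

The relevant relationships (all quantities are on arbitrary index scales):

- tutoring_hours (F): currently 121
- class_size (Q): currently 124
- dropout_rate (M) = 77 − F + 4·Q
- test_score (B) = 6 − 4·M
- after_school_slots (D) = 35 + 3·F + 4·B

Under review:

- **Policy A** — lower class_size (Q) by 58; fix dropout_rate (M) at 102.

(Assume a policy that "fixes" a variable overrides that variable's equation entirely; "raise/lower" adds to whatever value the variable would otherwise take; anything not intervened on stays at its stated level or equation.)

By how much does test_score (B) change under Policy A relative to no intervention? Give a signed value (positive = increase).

1400

Baseline:
  F = 121
  Q = 124
  M = 77 − 121 + 4·124 = 452
  B = 6 − 4·452 = -1802
Policy A (Q − 58, M := 102):
  F = 121
  Q = 124 − 58 = 66
  M = 102
  B = 6 − 4·102 = -402
Change in B: -402 − (-1802) = 1400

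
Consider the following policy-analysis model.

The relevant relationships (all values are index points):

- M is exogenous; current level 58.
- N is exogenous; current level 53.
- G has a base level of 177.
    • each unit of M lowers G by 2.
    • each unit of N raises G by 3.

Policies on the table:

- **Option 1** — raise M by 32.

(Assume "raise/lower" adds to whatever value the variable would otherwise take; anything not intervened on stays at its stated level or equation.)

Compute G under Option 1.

156

Option 1 (M + 32):
  M = 58 + 32 = 90
  N = 53
  G = 177 − 2·90 + 3·53 = 156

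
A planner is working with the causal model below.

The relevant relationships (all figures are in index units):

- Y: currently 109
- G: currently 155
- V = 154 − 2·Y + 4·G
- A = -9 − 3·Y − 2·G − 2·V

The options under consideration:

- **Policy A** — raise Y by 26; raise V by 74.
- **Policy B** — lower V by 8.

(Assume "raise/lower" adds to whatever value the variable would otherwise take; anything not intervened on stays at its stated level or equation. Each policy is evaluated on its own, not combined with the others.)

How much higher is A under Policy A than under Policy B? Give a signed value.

Policy A (Y + 26, V + 74):
  Y = 109 + 26 = 135
  G = 155
  V = 154 − 2·135 + 4·155 (+74 from intervention) = 578
  A = -9 − 3·135 − 2·155 − 2·578 = -1880
Policy B (V − 8):
  Y = 109
  G = 155
  V = 154 − 2·109 + 4·155 (−8 from intervention) = 548
  A = -9 − 3·109 − 2·155 − 2·548 = -1742
A: -1880 − (-1742) = -138

-138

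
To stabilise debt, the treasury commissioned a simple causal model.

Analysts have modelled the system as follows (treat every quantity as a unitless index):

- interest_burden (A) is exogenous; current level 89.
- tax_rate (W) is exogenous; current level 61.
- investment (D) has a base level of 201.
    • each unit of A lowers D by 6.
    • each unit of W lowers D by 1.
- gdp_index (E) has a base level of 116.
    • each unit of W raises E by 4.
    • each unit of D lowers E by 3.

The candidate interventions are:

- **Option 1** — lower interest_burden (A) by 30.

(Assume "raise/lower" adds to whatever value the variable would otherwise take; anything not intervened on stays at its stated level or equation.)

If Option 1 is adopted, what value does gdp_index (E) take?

Option 1 (A − 30):
  A = 89 − 30 = 59
  W = 61
  D = 201 − 6·59 − 61 = -214
  E = 116 + 4·61 − 3·(-214) = 1002

1002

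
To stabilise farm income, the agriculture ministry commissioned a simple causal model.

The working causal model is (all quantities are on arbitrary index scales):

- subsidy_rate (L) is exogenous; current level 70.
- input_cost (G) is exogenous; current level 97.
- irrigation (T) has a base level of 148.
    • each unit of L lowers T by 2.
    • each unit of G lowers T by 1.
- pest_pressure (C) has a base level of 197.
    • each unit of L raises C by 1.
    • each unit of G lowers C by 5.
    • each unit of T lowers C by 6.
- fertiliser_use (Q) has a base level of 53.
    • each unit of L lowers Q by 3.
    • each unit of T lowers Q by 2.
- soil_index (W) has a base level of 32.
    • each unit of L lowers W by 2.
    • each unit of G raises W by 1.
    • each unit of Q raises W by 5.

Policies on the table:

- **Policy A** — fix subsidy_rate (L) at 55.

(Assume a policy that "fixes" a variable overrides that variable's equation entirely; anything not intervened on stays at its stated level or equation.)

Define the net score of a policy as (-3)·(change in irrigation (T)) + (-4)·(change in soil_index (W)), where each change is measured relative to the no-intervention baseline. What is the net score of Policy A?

Baseline:
  L = 70
  G = 97
  T = 148 − 2·70 − 97 = -89
  Q = 53 − 3·70 − 2·(-89) = 21
  W = 32 − 2·70 + 97 + 5·21 = 94
Policy A (L := 55):
  L = 55
  G = 97
  T = 148 − 2·55 − 97 = -59
  Q = 53 − 3·55 − 2·(-59) = 6
  W = 32 − 2·55 + 97 + 5·6 = 49
ΔT = -59 − (-89) = 30; ΔW = 49 − 94 = -45
Score = (-3)·30 + (-4)·(-45) = 90

90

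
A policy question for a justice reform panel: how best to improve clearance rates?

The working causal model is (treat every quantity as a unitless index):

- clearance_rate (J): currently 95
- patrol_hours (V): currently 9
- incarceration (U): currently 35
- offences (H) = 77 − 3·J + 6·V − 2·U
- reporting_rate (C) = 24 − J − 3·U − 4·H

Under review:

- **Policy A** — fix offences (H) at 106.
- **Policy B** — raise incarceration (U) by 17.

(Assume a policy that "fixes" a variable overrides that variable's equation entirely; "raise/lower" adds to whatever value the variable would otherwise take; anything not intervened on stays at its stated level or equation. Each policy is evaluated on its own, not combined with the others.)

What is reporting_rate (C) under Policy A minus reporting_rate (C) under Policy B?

Policy A (H := 106):
  J = 95
  V = 9
  U = 35
  H = 106
  C = 24 − 95 − 3·35 − 4·106 = -600
Policy B (U + 17):
  J = 95
  V = 9
  U = 35 + 17 = 52
  H = 77 − 3·95 + 6·9 − 2·52 = -258
  C = 24 − 95 − 3·52 − 4·(-258) = 805
C: -600 − 805 = -1405

-1405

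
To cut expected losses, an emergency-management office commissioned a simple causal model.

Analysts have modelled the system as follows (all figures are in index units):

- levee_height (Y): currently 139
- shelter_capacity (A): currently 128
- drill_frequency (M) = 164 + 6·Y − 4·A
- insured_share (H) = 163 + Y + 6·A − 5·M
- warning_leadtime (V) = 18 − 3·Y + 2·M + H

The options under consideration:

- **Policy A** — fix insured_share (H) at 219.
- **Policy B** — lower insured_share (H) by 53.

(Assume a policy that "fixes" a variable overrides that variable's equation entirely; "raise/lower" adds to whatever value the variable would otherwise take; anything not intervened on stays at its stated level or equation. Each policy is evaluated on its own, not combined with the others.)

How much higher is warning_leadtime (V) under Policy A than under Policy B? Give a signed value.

1632

Policy A (H := 219):
  Y = 139
  A = 128
  M = 164 + 6·139 − 4·128 = 486
  H = 219
  V = 18 − 3·139 + 2·486 + 219 = 792
Policy B (H − 53):
  Y = 139
  A = 128
  M = 164 + 6·139 − 4·128 = 486
  H = 163 + 139 + 6·128 − 5·486 (−53 from intervention) = -1413
  V = 18 − 3·139 + 2·486 + (-1413) = -840
V: 792 − (-840) = 1632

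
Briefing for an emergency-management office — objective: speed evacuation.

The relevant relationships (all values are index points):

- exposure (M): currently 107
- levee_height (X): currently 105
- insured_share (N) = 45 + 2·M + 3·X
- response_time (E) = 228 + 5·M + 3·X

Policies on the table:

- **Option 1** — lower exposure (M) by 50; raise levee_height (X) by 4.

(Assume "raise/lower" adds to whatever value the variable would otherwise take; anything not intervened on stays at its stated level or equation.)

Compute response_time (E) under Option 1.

Option 1 (M − 50, X + 4):
  M = 107 − 50 = 57
  X = 105 + 4 = 109
  E = 228 + 5·57 + 3·109 = 840

840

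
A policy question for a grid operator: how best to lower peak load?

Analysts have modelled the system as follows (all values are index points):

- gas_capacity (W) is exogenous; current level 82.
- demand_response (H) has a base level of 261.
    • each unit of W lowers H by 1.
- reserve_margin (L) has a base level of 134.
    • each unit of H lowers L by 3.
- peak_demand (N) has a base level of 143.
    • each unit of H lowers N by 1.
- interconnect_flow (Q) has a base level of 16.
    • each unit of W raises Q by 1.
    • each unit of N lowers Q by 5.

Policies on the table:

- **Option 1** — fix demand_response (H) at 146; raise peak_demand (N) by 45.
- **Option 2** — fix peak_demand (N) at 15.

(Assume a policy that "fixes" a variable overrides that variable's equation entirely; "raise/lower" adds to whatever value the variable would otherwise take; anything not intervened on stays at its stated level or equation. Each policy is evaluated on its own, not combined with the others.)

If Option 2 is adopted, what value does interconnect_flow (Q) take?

23

Option 2 (N := 15):
  W = 82
  H = 261 − 82 = 179
  N = 15
  Q = 16 + 82 − 5·15 = 23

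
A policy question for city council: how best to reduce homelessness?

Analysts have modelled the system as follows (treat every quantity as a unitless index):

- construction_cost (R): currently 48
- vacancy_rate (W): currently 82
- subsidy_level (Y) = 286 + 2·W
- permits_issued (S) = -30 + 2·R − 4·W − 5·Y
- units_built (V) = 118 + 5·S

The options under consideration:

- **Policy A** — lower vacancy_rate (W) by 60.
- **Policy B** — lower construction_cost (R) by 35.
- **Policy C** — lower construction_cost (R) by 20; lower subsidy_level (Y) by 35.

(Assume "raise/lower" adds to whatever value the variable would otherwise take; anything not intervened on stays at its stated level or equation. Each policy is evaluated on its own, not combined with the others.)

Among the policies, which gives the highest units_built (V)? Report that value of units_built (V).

Policy A (W − 60):
  R = 48
  W = 82 − 60 = 22
  Y = 286 + 2·22 = 330
  S = -30 + 2·48 − 4·22 − 5·330 = -1672
  V = 118 + 5·(-1672) = -8242
Policy B (R − 35):
  R = 48 − 35 = 13
  W = 82
  Y = 286 + 2·82 = 450
  S = -30 + 2·13 − 4·82 − 5·450 = -2582
  V = 118 + 5·(-2582) = -12792
Policy C (R − 20, Y − 35):
  R = 48 − 20 = 28
  W = 82
  Y = 286 + 2·82 (−35 from intervention) = 415
  S = -30 + 2·28 − 4·82 − 5·415 = -2377
  V = 118 + 5·(-2377) = -11767
Comparing — Policy A: V=-8242, Policy B: V=-12792, Policy C: V=-11767. Highest is -8242 (Policy A).

-8242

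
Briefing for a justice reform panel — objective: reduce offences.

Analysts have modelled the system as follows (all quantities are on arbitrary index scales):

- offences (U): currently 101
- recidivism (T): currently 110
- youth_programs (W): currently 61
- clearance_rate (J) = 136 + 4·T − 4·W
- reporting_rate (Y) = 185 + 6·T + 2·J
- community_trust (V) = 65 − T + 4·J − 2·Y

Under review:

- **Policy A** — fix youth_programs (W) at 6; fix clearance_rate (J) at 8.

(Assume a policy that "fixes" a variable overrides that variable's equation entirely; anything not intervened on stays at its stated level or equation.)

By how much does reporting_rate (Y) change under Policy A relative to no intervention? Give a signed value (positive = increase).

-648

Baseline:
  T = 110
  W = 61
  J = 136 + 4·110 − 4·61 = 332
  Y = 185 + 6·110 + 2·332 = 1509
Policy A (W := 6, J := 8):
  T = 110
  W = 6
  J = 8
  Y = 185 + 6·110 + 2·8 = 861
Change in Y: 861 − 1509 = -648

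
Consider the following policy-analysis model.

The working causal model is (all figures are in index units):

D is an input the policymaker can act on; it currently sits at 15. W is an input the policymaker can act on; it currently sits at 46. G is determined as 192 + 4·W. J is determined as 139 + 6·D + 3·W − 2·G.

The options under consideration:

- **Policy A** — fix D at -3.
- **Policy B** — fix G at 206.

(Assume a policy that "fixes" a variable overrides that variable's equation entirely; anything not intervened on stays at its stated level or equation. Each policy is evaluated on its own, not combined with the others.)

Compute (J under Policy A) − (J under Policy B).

Policy A (D := -3):
  D = -3
  W = 46
  G = 192 + 4·46 = 376
  J = 139 + 6·(-3) + 3·46 − 2·376 = -493
Policy B (G := 206):
  D = 15
  W = 46
  G = 206
  J = 139 + 6·15 + 3·46 − 2·206 = -45
J: -493 − (-45) = -448

-448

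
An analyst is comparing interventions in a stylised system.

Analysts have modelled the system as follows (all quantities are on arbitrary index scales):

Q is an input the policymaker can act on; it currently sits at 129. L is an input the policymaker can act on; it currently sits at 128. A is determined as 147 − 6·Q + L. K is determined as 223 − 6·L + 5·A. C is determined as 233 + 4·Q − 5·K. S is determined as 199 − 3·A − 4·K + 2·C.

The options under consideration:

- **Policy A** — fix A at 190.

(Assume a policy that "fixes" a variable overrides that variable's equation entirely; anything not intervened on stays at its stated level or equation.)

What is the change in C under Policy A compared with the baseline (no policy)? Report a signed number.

Baseline:
  Q = 129
  L = 128
  A = 147 − 6·129 + 128 = -499
  K = 223 − 6·128 + 5·(-499) = -3040
  C = 233 + 4·129 − 5·(-3040) = 15949
Policy A (A := 190):
  Q = 129
  L = 128
  A = 190
  K = 223 − 6·128 + 5·190 = 405
  C = 233 + 4·129 − 5·405 = -1276
Change in C: -1276 − 15949 = -17225

-17225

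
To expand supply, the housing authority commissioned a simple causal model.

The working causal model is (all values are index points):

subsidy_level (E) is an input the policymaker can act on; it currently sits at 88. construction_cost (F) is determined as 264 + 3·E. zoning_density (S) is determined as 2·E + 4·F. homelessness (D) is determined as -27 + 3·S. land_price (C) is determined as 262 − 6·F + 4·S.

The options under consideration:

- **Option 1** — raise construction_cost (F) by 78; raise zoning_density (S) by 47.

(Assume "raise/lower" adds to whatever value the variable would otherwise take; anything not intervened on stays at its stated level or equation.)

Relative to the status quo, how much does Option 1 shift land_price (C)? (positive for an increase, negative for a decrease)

Baseline:
  E = 88
  F = 264 + 3·88 = 528
  S = 0 + 2·88 + 4·528 = 2288
  C = 262 − 6·528 + 4·2288 = 6246
Option 1 (F + 78, S + 47):
  E = 88
  F = 264 + 3·88 (+78 from intervention) = 606
  S = 0 + 2·88 + 4·606 (+47 from intervention) = 2647
  C = 262 − 6·606 + 4·2647 = 7214
Change in C: 7214 − 6246 = 968

968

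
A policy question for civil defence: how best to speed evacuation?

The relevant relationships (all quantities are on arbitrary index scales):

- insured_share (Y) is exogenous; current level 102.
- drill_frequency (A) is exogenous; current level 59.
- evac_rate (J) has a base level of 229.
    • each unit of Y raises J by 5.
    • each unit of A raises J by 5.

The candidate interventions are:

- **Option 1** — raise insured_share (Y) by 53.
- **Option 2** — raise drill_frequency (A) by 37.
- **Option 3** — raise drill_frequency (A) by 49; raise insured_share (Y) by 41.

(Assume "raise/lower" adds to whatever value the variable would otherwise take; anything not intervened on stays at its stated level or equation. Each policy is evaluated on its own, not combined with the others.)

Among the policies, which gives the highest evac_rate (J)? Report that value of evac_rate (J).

1484

Option 1 (Y + 53):
  Y = 102 + 53 = 155
  A = 59
  J = 229 + 5·155 + 5·59 = 1299
Option 2 (A + 37):
  Y = 102
  A = 59 + 37 = 96
  J = 229 + 5·102 + 5·96 = 1219
Option 3 (A + 49, Y + 41):
  Y = 102 + 41 = 143
  A = 59 + 49 = 108
  J = 229 + 5·143 + 5·108 = 1484
Comparing — Option 1: J=1299, Option 2: J=1219, Option 3: J=1484. Highest is 1484 (Option 3).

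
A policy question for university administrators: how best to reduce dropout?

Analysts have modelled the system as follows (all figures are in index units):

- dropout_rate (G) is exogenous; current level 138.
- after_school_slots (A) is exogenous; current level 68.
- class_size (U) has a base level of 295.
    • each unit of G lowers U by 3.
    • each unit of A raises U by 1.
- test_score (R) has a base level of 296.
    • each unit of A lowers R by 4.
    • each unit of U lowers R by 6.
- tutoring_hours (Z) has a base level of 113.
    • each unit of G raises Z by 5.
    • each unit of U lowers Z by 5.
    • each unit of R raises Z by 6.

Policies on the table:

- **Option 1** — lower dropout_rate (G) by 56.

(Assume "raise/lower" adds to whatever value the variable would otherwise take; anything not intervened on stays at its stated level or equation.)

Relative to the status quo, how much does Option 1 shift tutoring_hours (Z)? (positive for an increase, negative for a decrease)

Baseline:
  G = 138
  A = 68
  U = 295 − 3·138 + 68 = -51
  R = 296 − 4·68 − 6·(-51) = 330
  Z = 113 + 5·138 − 5·(-51) + 6·330 = 3038
Option 1 (G − 56):
  G = 138 − 56 = 82
  A = 68
  U = 295 − 3·82 + 68 = 117
  R = 296 − 4·68 − 6·117 = -678
  Z = 113 + 5·82 − 5·117 + 6·(-678) = -4130
Change in Z: -4130 − 3038 = -7168

-7168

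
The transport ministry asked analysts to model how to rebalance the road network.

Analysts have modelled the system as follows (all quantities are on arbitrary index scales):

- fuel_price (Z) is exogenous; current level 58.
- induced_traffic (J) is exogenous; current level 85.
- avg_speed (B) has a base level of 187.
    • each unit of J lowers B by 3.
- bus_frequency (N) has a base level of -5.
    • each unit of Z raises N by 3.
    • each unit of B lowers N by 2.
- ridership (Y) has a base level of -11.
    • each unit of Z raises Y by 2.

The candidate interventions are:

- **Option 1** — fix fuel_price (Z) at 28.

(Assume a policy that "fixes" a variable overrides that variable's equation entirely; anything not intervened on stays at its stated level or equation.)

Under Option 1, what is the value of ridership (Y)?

Option 1 (Z := 28):
  Z = 28
  Y = -11 + 2·28 = 45

45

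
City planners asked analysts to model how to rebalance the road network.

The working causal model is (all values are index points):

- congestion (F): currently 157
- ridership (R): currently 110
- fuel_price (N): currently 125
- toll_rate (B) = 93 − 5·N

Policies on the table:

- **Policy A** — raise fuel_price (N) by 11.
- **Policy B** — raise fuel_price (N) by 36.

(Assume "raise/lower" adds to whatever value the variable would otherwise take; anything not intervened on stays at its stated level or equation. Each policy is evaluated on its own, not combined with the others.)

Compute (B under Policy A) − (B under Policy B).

Policy A (N + 11):
  N = 125 + 11 = 136
  B = 93 − 5·136 = -587
Policy B (N + 36):
  N = 125 + 36 = 161
  B = 93 − 5·161 = -712
B: -587 − (-712) = 125

125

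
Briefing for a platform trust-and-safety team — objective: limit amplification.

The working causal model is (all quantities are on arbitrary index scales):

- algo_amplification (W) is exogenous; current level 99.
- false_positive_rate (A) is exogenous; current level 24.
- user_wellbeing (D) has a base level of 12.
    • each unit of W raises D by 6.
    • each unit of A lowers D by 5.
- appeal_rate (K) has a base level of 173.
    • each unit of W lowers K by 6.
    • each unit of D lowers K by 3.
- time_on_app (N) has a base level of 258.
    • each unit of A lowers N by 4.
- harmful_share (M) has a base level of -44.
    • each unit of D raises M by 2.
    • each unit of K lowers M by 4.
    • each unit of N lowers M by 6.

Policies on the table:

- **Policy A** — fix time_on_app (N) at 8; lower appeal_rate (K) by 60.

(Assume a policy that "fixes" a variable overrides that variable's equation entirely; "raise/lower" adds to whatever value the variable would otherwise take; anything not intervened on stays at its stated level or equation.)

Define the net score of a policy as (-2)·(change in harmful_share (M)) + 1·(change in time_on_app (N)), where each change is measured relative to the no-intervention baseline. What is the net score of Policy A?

Baseline:
  W = 99
  A = 24
  D = 12 + 6·99 − 5·24 = 486
  K = 173 − 6·99 − 3·486 = -1879
  N = 258 − 4·24 = 162
  M = -44 + 2·486 − 4·(-1879) − 6·162 = 7472
Policy A (N := 8, K − 60):
  W = 99
  A = 24
  D = 12 + 6·99 − 5·24 = 486
  K = 173 − 6·99 − 3·486 (−60 from intervention) = -1939
  N = 8
  M = -44 + 2·486 − 4·(-1939) − 6·8 = 8636
ΔM = 8636 − 7472 = 1164; ΔN = 8 − 162 = -154
Score = (-2)·1164 + 1·(-154) = -2482

-2482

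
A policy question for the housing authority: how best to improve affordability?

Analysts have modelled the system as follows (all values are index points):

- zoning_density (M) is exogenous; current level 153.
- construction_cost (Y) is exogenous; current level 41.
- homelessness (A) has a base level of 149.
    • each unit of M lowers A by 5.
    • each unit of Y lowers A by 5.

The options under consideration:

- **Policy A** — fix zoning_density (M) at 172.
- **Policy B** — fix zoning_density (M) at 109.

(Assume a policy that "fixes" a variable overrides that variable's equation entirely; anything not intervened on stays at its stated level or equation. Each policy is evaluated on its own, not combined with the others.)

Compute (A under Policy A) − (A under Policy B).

Policy A (M := 172):
  M = 172
  Y = 41
  A = 149 − 5·172 − 5·41 = -916
Policy B (M := 109):
  M = 109
  Y = 41
  A = 149 − 5·109 − 5·41 = -601
A: -916 − (-601) = -315

-315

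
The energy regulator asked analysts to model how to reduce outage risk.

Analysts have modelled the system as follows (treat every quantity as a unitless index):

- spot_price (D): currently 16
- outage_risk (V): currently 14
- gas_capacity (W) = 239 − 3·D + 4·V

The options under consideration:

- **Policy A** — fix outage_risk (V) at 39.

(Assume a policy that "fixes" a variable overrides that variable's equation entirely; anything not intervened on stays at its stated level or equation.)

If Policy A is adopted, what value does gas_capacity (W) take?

347

Policy A (V := 39):
  D = 16
  V = 39
  W = 239 − 3·16 + 4·39 = 347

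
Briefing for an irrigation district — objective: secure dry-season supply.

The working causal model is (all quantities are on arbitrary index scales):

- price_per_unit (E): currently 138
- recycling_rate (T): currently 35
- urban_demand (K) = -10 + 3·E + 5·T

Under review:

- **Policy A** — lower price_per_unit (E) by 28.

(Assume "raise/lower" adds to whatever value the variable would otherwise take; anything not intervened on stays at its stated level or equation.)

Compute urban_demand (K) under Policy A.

495

Policy A (E − 28):
  E = 138 − 28 = 110
  T = 35
  K = -10 + 3·110 + 5·35 = 495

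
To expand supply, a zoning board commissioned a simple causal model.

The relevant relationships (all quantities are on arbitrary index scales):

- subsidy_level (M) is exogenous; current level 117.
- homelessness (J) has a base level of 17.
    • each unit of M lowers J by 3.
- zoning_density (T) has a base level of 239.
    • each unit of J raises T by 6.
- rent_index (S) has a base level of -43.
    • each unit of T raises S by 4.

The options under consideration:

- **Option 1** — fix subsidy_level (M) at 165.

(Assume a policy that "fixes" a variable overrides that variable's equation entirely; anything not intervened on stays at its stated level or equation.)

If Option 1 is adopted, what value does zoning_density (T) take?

Option 1 (M := 165):
  M = 165
  J = 17 − 3·165 = -478
  T = 239 + 6·(-478) = -2629

-2629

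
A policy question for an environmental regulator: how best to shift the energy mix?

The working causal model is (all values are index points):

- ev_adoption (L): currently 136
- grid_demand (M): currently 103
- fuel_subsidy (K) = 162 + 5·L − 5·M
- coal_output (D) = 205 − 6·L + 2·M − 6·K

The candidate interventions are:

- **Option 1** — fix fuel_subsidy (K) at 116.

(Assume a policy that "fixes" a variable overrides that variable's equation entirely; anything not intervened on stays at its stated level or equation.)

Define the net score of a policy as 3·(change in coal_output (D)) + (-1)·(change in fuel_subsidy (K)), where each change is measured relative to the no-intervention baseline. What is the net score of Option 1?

4009

Baseline:
  L = 136
  M = 103
  K = 162 + 5·136 − 5·103 = 327
  D = 205 − 6·136 + 2·103 − 6·327 = -2367
Option 1 (K := 116):
  L = 136
  M = 103
  K = 116
  D = 205 − 6·136 + 2·103 − 6·116 = -1101
ΔD = -1101 − (-2367) = 1266; ΔK = 116 − 327 = -211
Score = 3·1266 + (-1)·(-211) = 4009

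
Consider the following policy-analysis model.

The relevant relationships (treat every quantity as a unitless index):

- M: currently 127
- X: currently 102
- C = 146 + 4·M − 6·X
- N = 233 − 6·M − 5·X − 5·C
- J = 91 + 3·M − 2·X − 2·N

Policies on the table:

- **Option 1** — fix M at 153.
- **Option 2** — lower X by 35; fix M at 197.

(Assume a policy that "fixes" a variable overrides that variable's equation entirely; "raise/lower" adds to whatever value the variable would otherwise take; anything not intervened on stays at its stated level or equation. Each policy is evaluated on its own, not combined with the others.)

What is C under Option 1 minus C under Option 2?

Option 1 (M := 153):
  M = 153
  X = 102
  C = 146 + 4·153 − 6·102 = 146
Option 2 (X − 35, M := 197):
  M = 197
  X = 102 − 35 = 67
  C = 146 + 4·197 − 6·67 = 532
C: 146 − 532 = -386

-386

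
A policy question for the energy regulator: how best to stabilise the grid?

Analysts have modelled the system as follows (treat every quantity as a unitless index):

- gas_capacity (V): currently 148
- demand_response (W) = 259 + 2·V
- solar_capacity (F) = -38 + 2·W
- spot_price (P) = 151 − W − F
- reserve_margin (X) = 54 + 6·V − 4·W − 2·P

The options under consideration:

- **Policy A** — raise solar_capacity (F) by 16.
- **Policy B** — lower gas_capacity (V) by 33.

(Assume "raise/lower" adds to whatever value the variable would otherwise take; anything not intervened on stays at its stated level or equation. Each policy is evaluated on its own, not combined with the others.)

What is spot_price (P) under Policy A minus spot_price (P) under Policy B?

Policy A (F + 16):
  V = 148
  W = 259 + 2·148 = 555
  F = -38 + 2·555 (+16 from intervention) = 1088
  P = 151 − 555 − 1088 = -1492
Policy B (V − 33):
  V = 148 − 33 = 115
  W = 259 + 2·115 = 489
  F = -38 + 2·489 = 940
  P = 151 − 489 − 940 = -1278
P: -1492 − (-1278) = -214

-214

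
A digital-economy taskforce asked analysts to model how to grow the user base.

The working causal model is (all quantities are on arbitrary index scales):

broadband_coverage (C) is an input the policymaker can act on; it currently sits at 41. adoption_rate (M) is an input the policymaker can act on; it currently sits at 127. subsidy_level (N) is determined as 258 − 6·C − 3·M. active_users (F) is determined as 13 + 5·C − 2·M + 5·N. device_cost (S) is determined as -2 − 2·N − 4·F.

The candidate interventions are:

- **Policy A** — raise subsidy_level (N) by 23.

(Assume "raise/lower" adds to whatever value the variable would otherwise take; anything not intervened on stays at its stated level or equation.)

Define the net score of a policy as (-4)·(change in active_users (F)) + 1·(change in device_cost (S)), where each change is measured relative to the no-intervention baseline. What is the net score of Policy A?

-966

Baseline:
  C = 41
  M = 127
  N = 258 − 6·41 − 3·127 = -369
  F = 13 + 5·41 − 2·127 + 5·(-369) = -1881
  S = -2 − 2·(-369) − 4·(-1881) = 8260
Policy A (N + 23):
  C = 41
  M = 127
  N = 258 − 6·41 − 3·127 (+23 from intervention) = -346
  F = 13 + 5·41 − 2·127 + 5·(-346) = -1766
  S = -2 − 2·(-346) − 4·(-1766) = 7754
ΔF = -1766 − (-1881) = 115; ΔS = 7754 − 8260 = -506
Score = (-4)·115 + 1·(-506) = -966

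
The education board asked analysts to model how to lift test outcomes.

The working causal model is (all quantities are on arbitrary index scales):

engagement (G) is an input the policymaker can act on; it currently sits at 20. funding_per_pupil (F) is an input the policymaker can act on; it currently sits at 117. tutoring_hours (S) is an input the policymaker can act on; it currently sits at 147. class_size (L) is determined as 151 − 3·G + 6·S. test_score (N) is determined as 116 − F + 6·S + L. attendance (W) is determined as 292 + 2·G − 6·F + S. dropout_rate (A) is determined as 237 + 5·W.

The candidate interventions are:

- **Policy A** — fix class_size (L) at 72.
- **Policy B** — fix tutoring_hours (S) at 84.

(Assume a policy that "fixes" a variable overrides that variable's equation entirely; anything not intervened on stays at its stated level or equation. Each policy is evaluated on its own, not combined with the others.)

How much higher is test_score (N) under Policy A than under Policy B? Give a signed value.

-145

Policy A (L := 72):
  G = 20
  F = 117
  S = 147
  L = 72
  N = 116 − 117 + 6·147 + 72 = 953
Policy B (S := 84):
  G = 20
  F = 117
  S = 84
  L = 151 − 3·20 + 6·84 = 595
  N = 116 − 117 + 6·84 + 595 = 1098
N: 953 − 1098 = -145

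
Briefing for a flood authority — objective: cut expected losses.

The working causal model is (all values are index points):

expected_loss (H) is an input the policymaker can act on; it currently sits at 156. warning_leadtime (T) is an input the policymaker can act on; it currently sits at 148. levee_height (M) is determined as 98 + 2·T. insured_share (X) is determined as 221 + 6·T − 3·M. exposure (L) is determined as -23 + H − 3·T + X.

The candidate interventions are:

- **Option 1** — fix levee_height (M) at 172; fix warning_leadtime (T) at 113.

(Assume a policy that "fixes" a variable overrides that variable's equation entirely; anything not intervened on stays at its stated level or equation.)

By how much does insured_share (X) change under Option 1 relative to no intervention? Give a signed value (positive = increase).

456

Baseline:
  T = 148
  M = 98 + 2·148 = 394
  X = 221 + 6·148 − 3·394 = -73
Option 1 (M := 172, T := 113):
  T = 113
  M = 172
  X = 221 + 6·113 − 3·172 = 383
Change in X: 383 − (-73) = 456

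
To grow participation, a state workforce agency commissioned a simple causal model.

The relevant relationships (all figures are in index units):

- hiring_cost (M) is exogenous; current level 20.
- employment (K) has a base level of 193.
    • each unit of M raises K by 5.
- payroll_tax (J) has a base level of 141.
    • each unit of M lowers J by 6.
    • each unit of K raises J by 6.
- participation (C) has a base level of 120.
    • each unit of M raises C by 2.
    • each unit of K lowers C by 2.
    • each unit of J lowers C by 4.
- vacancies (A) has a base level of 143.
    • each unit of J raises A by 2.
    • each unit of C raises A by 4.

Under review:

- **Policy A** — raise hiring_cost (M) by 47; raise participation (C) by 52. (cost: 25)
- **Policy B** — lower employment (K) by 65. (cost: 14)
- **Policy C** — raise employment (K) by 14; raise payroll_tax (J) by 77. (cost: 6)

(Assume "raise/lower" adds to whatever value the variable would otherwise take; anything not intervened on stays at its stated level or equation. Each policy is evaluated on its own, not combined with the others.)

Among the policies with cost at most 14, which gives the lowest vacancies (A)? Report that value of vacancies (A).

-28833

Policy B (K − 65):
  M = 20
  K = 193 + 5·20 (−65 from intervention) = 228
  J = 141 − 6·20 + 6·228 = 1389
  C = 120 + 2·20 − 2·228 − 4·1389 = -5852
  A = 143 + 2·1389 + 4·(-5852) = -20487
Policy C (K + 14, J + 77):
  M = 20
  K = 193 + 5·20 (+14 from intervention) = 307
  J = 141 − 6·20 + 6·307 (+77 from intervention) = 1940
  C = 120 + 2·20 − 2·307 − 4·1940 = -8214
  A = 143 + 2·1940 + 4·(-8214) = -28833
Comparing — Policy B: A=-20487, Policy C: A=-28833. Lowest is -28833 (Policy C).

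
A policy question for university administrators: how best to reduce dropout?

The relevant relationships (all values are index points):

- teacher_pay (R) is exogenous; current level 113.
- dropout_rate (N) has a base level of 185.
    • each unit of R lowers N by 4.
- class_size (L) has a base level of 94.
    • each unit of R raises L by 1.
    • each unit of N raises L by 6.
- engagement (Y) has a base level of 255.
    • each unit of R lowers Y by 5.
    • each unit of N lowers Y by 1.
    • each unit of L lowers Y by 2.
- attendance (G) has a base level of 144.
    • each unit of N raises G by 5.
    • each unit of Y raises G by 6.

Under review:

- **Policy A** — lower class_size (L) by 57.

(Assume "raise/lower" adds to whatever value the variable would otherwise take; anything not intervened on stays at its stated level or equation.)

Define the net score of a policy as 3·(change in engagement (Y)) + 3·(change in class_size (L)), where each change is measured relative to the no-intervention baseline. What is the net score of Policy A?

171

Baseline:
  R = 113
  N = 185 − 4·113 = -267
  L = 94 + 113 + 6·(-267) = -1395
  Y = 255 − 5·113 − (-267) − 2·(-1395) = 2747
Policy A (L − 57):
  R = 113
  N = 185 − 4·113 = -267
  L = 94 + 113 + 6·(-267) (−57 from intervention) = -1452
  Y = 255 − 5·113 − (-267) − 2·(-1452) = 2861
ΔY = 2861 − 2747 = 114; ΔL = -1452 − (-1395) = -57
Score = 3·114 + 3·(-57) = 171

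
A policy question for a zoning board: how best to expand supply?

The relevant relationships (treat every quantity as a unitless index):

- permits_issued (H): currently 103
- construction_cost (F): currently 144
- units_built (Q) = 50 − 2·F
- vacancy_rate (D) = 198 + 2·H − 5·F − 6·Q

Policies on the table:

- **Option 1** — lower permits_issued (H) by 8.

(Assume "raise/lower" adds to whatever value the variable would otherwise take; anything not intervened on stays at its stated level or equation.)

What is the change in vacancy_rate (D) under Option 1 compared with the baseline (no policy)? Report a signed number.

Baseline:
  H = 103
  F = 144
  Q = 50 − 2·144 = -238
  D = 198 + 2·103 − 5·144 − 6·(-238) = 1112
Option 1 (H − 8):
  H = 103 − 8 = 95
  F = 144
  Q = 50 − 2·144 = -238
  D = 198 + 2·95 − 5·144 − 6·(-238) = 1096
Change in D: 1096 − 1112 = -16

-16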